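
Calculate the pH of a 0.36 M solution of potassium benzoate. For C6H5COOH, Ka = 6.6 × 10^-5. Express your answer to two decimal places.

C6H5COO- is the conjugate base of the weak acid C6H5COOH.
Kb = Kw/Ka = 1.0×10^-14 / 6.6 × 10^-5 = 1.52 × 10^-10
From the ICE table, Kb = x²/(0.36 − x) = 1.52 × 10^-10.
Since Kb ≪ C₀, x ≈ √(Kb·C₀) = 7.40 × 10^-6 M.
(x/C₀ = 0.0021% < 5%, so the approximation holds.)
pOH = 5.13, so pH = 14.00 − pOH = 8.87

pH = 8.87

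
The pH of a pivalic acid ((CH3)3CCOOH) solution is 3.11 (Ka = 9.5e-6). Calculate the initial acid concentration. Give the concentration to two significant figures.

[H+] = 10^(-3.11) = 7.76 × 10^-4 M = x
Ka = x²/(C₀ − x) ⇒ C₀ = x + x²/Ka
C₀ = 7.76 × 10^-4 + (7.76 × 10^-4)²/(9.5 × 10^-6) = 6.42 × 10^-2 M

C₀ = 6.4 × 10^-2 M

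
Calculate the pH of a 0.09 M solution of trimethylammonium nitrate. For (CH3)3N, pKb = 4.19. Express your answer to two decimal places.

(CH3)3NH+ is the conjugate acid of the weak base (CH3)3N.
Kb = 10^(−4.19) = 6.46 × 10^-5
Ka = Kw/Kb = 1.0×10^-14 / 6.46 × 10^-5 = 1.55 × 10^-10
Ka = [H+]²/(0.09 − [H+]) = 1.55 × 10^-10
Neglecting [H+] in the denominator: [H+] = √(1.55 × 10^-10 × 0.09) = 3.73 × 10^-6 M
pH = −log[H+] = −log(3.73 × 10^-6) = 5.43

pH = 5.43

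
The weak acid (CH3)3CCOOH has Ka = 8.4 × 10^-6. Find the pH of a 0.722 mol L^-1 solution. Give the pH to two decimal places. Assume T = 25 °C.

(CH3)3CCOOH ⇌ (CH3)3CCOO- + H+
From the ICE table, Ka = [H+]²/(0.722 − [H+]) = 8.4 × 10^-6.
Since Ka ≪ C₀, [H+] ≈ √(Ka·C₀) = 2.46 × 10^-3 M.
pH = −log(2.46 × 10^-3) = 2.61

pH = 2.61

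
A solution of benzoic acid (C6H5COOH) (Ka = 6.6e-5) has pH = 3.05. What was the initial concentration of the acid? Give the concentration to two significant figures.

[H+] = 10^(-3.05) = 8.91 × 10^-4 M = x
Ka = x²/(C₀ − x) ⇒ C₀ = x + x²/Ka
C₀ = 8.91 × 10^-4 + (8.91 × 10^-4)²/(6.6 × 10^-5) = 1.29 × 10^-2 M

C₀ = 1.3 × 10^-2 M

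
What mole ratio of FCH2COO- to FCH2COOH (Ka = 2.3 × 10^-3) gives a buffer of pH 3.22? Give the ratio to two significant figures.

ratio = 3.8

pKa = -log(2.3 × 10^-3) = 2.638
pH = pKa + log(r) ⇒ log(r) = 3.22 − 2.638 = +0.582
r = [FCH2COO-]/[FCH2COOH] = 10^(+0.582) = 3.82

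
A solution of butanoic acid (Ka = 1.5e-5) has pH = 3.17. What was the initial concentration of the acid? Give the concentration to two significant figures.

[H+] = 10^(-3.17) = 6.76 × 10^-4 M = x
Ka = x²/(C₀ − x) ⇒ C₀ = x + x²/Ka
C₀ = 6.76 × 10^-4 + (6.76 × 10^-4)²/(1.5 × 10^-5) = 3.11 × 10^-2 M

C₀ = 3.1 × 10^-2 M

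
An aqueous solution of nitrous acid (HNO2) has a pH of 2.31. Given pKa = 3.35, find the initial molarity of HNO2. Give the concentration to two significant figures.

[H+] = 10^(-2.31) = 4.90 × 10^-3 M = x
Ka = 10^(−3.35) = 4.47 × 10^-4
Ka = x²/(C₀ − x) ⇒ C₀ = x + x²/Ka
C₀ = 4.90 × 10^-3 + (4.90 × 10^-3)²/(4.47 × 10^-4) = 5.86 × 10^-2 M

C₀ = 5.9 × 10^-2 M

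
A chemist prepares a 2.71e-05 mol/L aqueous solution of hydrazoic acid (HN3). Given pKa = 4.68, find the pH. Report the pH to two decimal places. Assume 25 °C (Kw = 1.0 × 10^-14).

pH = 4.81

HN3 ⇌ N3- + H+
Ka = 10^(−4.68) = 2.09 × 10^-5
Ka = [H+]²/(2.71e-05 − [H+]) = 2.09 × 10^-5
Here C₀/Ka ≈ 1.3, so the small-[H+] approximation fails. Use the quadratic:
[H+] = [−2.09e-05 + √(2.09e-05² + 2.27e-09)]/2 = 1.55 × 10^-5 M
pH = −log(1.55 × 10^-5) = 4.81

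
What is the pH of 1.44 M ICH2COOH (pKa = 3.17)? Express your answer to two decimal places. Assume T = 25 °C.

pH = 1.51

ICH2COOH ⇌ ICH2COO- + H+
Ka = 10^(−3.17) = 6.76 × 10^-4
Ka = [H+]²/(1.44 − [H+]) = 6.76 × 10^-4
Assume [H+] ≪ 1.44: [H+] ≈ √(6.76 × 10^-4 × 1.44) = 3.12 × 10^-2 M
pH = −log[H+] = −log(3.12 × 10^-2) = 1.51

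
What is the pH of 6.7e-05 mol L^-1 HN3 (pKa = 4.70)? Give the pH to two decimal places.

pH = 4.55

HN3 ⇌ N3- + H+
Ka = 10^(−4.70) = 2.00 × 10^-5
Ka = [H+]²/(6.7e-05 − [H+]) = 2.00 × 10^-5
[H+] is not negligible relative to C₀; solve [H+]² + 2e-05·[H+] − 1.34e-09 = 0.
[H+] = (−Ka + √(Ka² + 4·Ka·C₀))/2 = 2.79 × 10^-5 M
pH = −log[H+] = −log(2.79 × 10^-5) = 4.55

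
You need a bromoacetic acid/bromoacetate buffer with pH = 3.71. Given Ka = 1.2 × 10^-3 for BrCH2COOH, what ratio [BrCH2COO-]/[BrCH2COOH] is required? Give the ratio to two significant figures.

pKa = -log(1.2 × 10^-3) = 2.921
pH = pKa + log(r) ⇒ log(r) = 3.71 − 2.921 = +0.789
r = [BrCH2COO-]/[BrCH2COOH] = 10^(+0.789) = 6.15

ratio = 6.2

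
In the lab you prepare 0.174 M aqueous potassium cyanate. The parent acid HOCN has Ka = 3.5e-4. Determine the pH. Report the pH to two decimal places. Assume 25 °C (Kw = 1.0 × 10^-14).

pH = 8.35

OCN- is the conjugate base of the weak acid HOCN.
Kb = Kw/Ka = 1.0×10^-14 / 3.5 × 10^-4 = 2.86 × 10^-11
Kb = [OH-]²/(0.174 − [OH-]) = 2.86 × 10^-11
Assume [OH-] ≪ 0.174: [OH-] ≈ √(2.86 × 10^-11 × 0.174) = 2.23 × 10^-6 M
([OH-]/C₀ = 0.0013% < 5%, so the approximation holds.)
pOH = −log(2.23 × 10^-6) = 5.65; pH = 14.00 − 5.65 = 8.35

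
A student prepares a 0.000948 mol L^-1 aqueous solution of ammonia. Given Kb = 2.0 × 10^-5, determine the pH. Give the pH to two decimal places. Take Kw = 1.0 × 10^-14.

pH = 10.11

NH3 + H2O ⇌ NH4+ + OH-
From the ICE table, Kb = [OH-]²/(0.000948 − [OH-]) = 2.0 × 10^-5.
The 5% rule fails; solving [OH-]² + Kb·[OH-] − Kb·C₀ = 0 exactly:
[OH-] = [−2e-05 + √(2e-05² + 7.58e-08)]/2 = 1.28 × 10^-4 M
pOH = 3.89, so pH = 14.00 − pOH = 10.11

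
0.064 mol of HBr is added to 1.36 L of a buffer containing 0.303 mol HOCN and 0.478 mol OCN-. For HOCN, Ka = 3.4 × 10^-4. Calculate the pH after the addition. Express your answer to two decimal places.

pH = 3.52

Added H+ converts OCN- to HOCN: HOCN → 0.367 mol, OCN- → 0.414 mol.
pKa = −log(3.4 × 10^-4) = 3.469
pH = pKa + log([A⁻]/[HA]) = 3.469 + log(0.414/0.367) = 3.469 +0.052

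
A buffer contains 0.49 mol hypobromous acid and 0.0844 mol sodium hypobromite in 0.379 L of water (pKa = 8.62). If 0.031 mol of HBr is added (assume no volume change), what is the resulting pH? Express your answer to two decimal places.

pH = 7.63

Added H+ converts OBr- to HOBr: HOBr → 0.521 mol, OBr- → 0.0534 mol.
pH = pKa + log([A⁻]/[HA]) = 8.62 + log(0.0534/0.521) = 8.62 -0.989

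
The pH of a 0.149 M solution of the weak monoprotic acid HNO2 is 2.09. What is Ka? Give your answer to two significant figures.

Ka = 4.7 × 10^-4

[H+] = 10^(-2.09) = 8.13 × 10^-3 M
At equilibrium [HA] = 0.149 − 8.13 × 10^-3 = 1.41 × 10^-1 M
Ka = [H+][A-]/[HA] = (8.13 × 10^-3)² / 1.41 × 10^-1 = 4.7 × 10^-4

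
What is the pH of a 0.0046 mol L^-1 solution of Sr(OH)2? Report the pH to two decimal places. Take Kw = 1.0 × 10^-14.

pH = 11.96

Sr(OH)2 is a strong base (each formula unit releases 2 OH-); [OH-] = 0.0092 M.
pOH = -log(0.0092) = 2.04
pH = 14.00 - 2.04 = 11.96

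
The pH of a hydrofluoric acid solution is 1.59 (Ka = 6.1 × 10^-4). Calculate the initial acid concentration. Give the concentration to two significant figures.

C₀ = 1.1 M

[H+] = 10^(-1.59) = 2.57 × 10^-2 M = x
Ka = x²/(C₀ − x) ⇒ C₀ = x + x²/Ka
C₀ = 2.57 × 10^-2 + (2.57 × 10^-2)²/(6.1 × 10^-4) = 1.11 M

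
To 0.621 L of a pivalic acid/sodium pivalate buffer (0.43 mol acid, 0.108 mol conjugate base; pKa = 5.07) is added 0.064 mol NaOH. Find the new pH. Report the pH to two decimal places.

pH = 4.74

OH- converts (CH3)3CCOOH to (CH3)3CCOO-: (CH3)3CCOOH → 0.366 mol, (CH3)3CCOO- → 0.172 mol.
pH = pKa + log([A⁻]/[HA]) = 5.07 + log(0.172/0.366) = 5.07 -0.328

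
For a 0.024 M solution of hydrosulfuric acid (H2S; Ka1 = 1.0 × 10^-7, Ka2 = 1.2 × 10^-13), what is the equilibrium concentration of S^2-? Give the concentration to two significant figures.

First ionization gives [H+] ≈ [HS-] = 4.90 × 10^-5 M.
Second step: Ka2 = [H+][S^2-]/[HS-] ≈ [S^2-] (since [H+] ≈ [HS-]).
So [S^2-] ≈ Ka2.

1.2 × 10^-13 M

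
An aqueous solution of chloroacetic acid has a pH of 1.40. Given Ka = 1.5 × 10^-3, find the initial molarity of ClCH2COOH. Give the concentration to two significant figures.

[H+] = 10^(-1.40) = 3.98 × 10^-2 M = x
Ka = x²/(C₀ − x) ⇒ C₀ = x + x²/Ka
C₀ = 3.98 × 10^-2 + (3.98 × 10^-2)²/(1.5 × 10^-3) = 1.10 M

C₀ = 1.1 M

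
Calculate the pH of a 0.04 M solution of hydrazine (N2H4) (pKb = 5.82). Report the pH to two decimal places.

N2H4 + H2O ⇌ N2H5+ + OH-
Kb = 10^(−5.82) = 1.51 × 10^-6
Kb = x²/(0.04 − x) = 1.51 × 10^-6
Since Kb ≪ C₀, x ≈ √(Kb·C₀) = 2.46 × 10^-4 M.
pOH = 3.61, so pH = 14.00 − pOH = 10.39

pH = 10.39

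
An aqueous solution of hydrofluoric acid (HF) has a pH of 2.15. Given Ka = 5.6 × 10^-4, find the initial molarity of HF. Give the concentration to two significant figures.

C₀ = 9.7 × 10^-2 M

[H+] = 10^(-2.15) = 7.08 × 10^-3 M = x
Ka = x²/(C₀ − x) ⇒ C₀ = x + x²/Ka
C₀ = 7.08 × 10^-3 + (7.08 × 10^-3)²/(5.6 × 10^-4) = 9.66 × 10^-2 M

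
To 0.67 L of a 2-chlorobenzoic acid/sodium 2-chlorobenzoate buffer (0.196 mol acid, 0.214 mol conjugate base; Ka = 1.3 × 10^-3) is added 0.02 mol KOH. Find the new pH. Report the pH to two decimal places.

OH- converts ClC6H4COOH to ClC6H4COO-: ClC6H4COOH → 0.176 mol, ClC6H4COO- → 0.234 mol.
pKa = −log(1.3 × 10^-3) = 2.886
pH = pKa + log([A⁻]/[HA]) = 2.886 + log(0.234/0.176) = 2.886 +0.124

pH = 3.01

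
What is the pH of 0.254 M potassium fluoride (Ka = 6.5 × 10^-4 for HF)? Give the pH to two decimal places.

pH = 8.30

F- is the conjugate base of the weak acid HF.
Kb = Kw/Ka = 1.0×10^-14 / 6.5 × 10^-4 = 1.54 × 10^-11
Kb = [OH-]²/(0.254 − [OH-]) = 1.54 × 10^-11
Since Kb ≪ C₀, [OH-] ≈ √(Kb·C₀) = 1.98 × 10^-6 M.
Check: 0.00078% ionized — well under 5%, approximation valid.
pOH = −log(1.98 × 10^-6) = 5.70; pH = 14.00 − 5.70 = 8.30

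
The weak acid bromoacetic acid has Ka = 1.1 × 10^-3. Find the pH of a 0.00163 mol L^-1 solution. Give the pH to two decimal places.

pH = 3.05

BrCH2COOH ⇌ BrCH2COO- + H+
Ka = x²/(0.00163 − x) = 1.1 × 10^-3
x is not negligible relative to C₀; solve x² + 0.0011·x − 1.79e-06 = 0.
x = (−Ka + √(Ka² + 4·Ka·C₀))/2 = 8.98 × 10^-4 M
pH = −log(8.98 × 10^-4) = 3.05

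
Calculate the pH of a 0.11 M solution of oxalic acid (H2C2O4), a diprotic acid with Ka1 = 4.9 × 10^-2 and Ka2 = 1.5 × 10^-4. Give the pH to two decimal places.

Since Ka1 ≫ Ka2, the first ionization dominates [H+].
Ka1 = x²/(0.11 − x) = 4.9 × 10^-2
Solving the quadratic: x = (−Ka1 + √(Ka1² + 4·Ka1·C₀))/2 = 5.29 × 10^-2 M
pH = −log(5.29 × 10^-2) = 1.28

pH = 1.28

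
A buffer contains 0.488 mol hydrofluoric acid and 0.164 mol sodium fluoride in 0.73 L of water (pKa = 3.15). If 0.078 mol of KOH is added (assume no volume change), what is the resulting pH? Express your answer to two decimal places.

After neutralization: n(HF) = 0.41 mol, n(F-) = 0.242 mol.
pH = pKa + log([A⁻]/[HA]) = 3.15 + log(0.242/0.41) = 3.15 -0.229

pH = 2.92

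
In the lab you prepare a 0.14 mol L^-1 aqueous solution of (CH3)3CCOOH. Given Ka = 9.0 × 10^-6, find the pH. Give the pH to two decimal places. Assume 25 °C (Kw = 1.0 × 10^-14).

(CH3)3CCOOH ⇌ (CH3)3CCOO- + H+
Let x = [H+] at equilibrium. Ka = x²/(0.14 − x).
Neglecting x in the denominator: x = √(9.0 × 10^-6 × 0.14) = 1.12 × 10^-3 M
Check: 0.8% ionized — well under 5%, approximation valid.
pH = −log[H+] = −log(1.12 × 10^-3) = 2.95

pH = 2.95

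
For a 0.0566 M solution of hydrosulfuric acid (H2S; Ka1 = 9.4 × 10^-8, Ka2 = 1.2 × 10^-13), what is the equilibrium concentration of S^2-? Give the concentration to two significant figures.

First ionization gives [H+] ≈ [HS-] = 7.29 × 10^-5 M.
Second step: Ka2 = [H+][S^2-]/[HS-] ≈ [S^2-] (since [H+] ≈ [HS-]).
So [S^2-] ≈ Ka2.

1.2 × 10^-13 M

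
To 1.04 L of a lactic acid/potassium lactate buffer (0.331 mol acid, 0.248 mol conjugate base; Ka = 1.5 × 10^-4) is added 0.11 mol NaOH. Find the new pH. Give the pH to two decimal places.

After neutralization: n(CH3CH(OH)COOH) = 0.221 mol, n(CH3CH(OH)COO-) = 0.358 mol.
pKa = −log(1.5 × 10^-4) = 3.824
Henderson–Hasselbalch with mole ratio 0.358/0.221: pH = 3.824 + (+0.209)

pH = 4.03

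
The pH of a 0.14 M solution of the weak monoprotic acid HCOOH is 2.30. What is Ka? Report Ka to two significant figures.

Ka = 1.9 × 10^-4

[H+] = 10^(-2.30) = 5.01 × 10^-3 M
At equilibrium [HA] = 0.14 − 5.01 × 10^-3 = 1.35 × 10^-1 M
Ka = [H+][A-]/[HA] = (5.01 × 10^-3)² / 1.35 × 10^-1 = 1.9 × 10^-4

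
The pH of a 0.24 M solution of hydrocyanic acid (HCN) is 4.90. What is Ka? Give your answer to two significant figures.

Ka = 6.6 × 10^-10

[H+] = 10^(-4.90) = 1.26 × 10^-5 M
At equilibrium [HA] = 0.24 − 1.26 × 10^-5 = 2.40 × 10^-1 M
Ka = [H+][A-]/[HA] = (1.26 × 10^-5)² / 2.40 × 10^-1 = 6.6 × 10^-10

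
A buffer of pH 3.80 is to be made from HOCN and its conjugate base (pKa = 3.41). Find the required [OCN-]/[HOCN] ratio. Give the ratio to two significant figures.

pH = pKa + log(r) ⇒ log(r) = 3.80 − 3.41 = +0.39
r = [OCN-]/[HOCN] = 10^(+0.39) = 2.45

ratio = 2.5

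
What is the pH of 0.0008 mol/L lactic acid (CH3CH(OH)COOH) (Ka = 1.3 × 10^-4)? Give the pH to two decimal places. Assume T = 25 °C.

pH = 3.58

CH3CH(OH)COOH ⇌ CH3CH(OH)COO- + H+
Let x = [H+] at equilibrium. Ka = x²/(0.0008 − x).
Here C₀/Ka ≈ 6.15, so the small-x approximation fails. Use the quadratic:
x = (−Ka + √(Ka² + 4·Ka·C₀))/2 = 2.64 × 10^-4 M
pH = −log(2.64 × 10^-4) = 3.58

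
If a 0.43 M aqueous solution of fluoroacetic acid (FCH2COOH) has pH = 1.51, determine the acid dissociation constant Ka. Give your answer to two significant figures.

Ka = 2.4 × 10^-3

[H+] = 10^(-1.51) = 3.09 × 10^-2 M
At equilibrium [HA] = 0.43 − 3.09 × 10^-2 = 3.99 × 10^-1 M
Ka = [H+][A-]/[HA] = (3.09 × 10^-2)² / 3.99 × 10^-1 = 2.4 × 10^-3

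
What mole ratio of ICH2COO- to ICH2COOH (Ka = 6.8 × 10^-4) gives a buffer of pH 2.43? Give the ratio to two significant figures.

ratio = 0.18

pKa = -log(6.8 × 10^-4) = 3.167
pH = pKa + log(r) ⇒ log(r) = 2.43 − 3.167 = -0.737
r = [ICH2COO-]/[ICH2COOH] = 10^(-0.737) = 0.183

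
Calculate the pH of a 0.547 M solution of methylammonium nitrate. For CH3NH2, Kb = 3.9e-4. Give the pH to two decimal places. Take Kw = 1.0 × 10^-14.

pH = 5.43

CH3NH3+ is the conjugate acid of the weak base CH3NH2.
Ka = Kw/Kb = 1.0×10^-14 / 3.9 × 10^-4 = 2.56 × 10^-11
Ka = [H+]²/(0.547 − [H+]) = 2.56 × 10^-11
Assume [H+] ≪ 0.547: [H+] ≈ √(2.56 × 10^-11 × 0.547) = 3.74 × 10^-6 M
Check: 0.00068% ionized — well under 5%, approximation valid.
pH = −log(3.74 × 10^-6) = 5.43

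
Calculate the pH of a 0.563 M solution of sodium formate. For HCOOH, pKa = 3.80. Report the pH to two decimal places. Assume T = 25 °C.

HCOO- is the conjugate base of the weak acid HCOOH.
Ka = 10^(−3.80) = 1.58 × 10^-4
Kb = Kw/Ka = 1.0×10^-14 / 1.58 × 10^-4 = 6.33 × 10^-11
Kb = x²/(0.563 − x) = 6.33 × 10^-11
Neglecting x in the denominator: x = √(6.33 × 10^-11 × 0.563) = 5.97 × 10^-6 M
Check: 0.0011% ionized — well under 5%, approximation valid.
pOH = 5.22, so pH = 14.00 − pOH = 8.78

pH = 8.78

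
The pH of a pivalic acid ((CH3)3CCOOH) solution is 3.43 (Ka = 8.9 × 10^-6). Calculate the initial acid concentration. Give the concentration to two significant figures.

C₀ = 1.6 × 10^-2 M

[H+] = 10^(-3.43) = 3.72 × 10^-4 M = x
Ka = x²/(C₀ − x) ⇒ C₀ = x + x²/Ka
C₀ = 3.72 × 10^-4 + (3.72 × 10^-4)²/(8.9 × 10^-6) = 1.59 × 10^-2 M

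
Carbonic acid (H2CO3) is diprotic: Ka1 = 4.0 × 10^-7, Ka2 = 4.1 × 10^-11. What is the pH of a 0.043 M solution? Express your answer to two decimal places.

Since Ka1 ≫ Ka2, the first ionization dominates [H+].
Ka1 = x²/(0.043 − x) = 4.0 × 10^-7
x ≈ √(4.0 × 10^-7 × 0.043) = 1.31 × 10^-4 M
pH = −log(1.31 × 10^-4) = 3.88

pH = 3.88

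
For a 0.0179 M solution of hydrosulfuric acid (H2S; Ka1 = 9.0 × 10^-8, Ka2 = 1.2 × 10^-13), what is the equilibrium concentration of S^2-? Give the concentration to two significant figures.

1.2 × 10^-13 M

First ionization gives [H+] ≈ [HS-] = 4.01 × 10^-5 M.
Second step: Ka2 = [H+][S^2-]/[HS-] ≈ [S^2-] (since [H+] ≈ [HS-]).
So [S^2-] ≈ Ka2.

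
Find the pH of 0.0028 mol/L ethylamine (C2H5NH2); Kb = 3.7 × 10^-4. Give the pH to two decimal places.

pH = 10.93

C2H5NH2 + H2O ⇌ C2H5NH3+ + OH-
Kb = [OH-]²/(0.0028 − [OH-]) = 3.7 × 10^-4
Here C₀/Kb ≈ 7.57, so the small-[OH-] approximation fails. Use the quadratic:
[OH-] = (−Kb + √(Kb² + 4·Kb·C₀))/2 = 8.50 × 10^-4 M
pOH = −log(8.50 × 10^-4) = 3.07; pH = 14.00 − 3.07 = 10.93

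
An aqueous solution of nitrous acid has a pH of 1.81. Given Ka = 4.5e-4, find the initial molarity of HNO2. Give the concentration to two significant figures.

C₀ = 5.5 × 10^-1 M

[H+] = 10^(-1.81) = 1.55 × 10^-2 M = x
Ka = x²/(C₀ − x) ⇒ C₀ = x + x²/Ka
C₀ = 1.55 × 10^-2 + (1.55 × 10^-2)²/(4.5 × 10^-4) = 5.49 × 10^-1 M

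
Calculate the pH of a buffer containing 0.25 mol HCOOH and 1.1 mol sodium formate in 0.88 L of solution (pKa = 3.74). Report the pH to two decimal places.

pH = 4.38

Henderson–Hasselbalch: pH = pKa + log([HCOO-]/[HCOOH]) = 3.74 + log(1.1/0.25)
pH = 3.74 + (+0.643) = 4.38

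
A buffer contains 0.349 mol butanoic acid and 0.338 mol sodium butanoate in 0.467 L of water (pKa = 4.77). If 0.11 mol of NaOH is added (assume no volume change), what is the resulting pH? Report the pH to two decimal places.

After neutralization: n(CH3(CH2)2COOH) = 0.239 mol, n(CH3(CH2)2COO-) = 0.448 mol.
Henderson–Hasselbalch with mole ratio 0.448/0.239: pH = 4.77 + (+0.273)

pH = 5.04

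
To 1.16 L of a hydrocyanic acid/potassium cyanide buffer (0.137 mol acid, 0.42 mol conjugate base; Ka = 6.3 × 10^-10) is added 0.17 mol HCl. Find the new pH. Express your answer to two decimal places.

pH = 9.11

Added H+ converts CN- to HCN: HCN → 0.307 mol, CN- → 0.25 mol.
pKa = −log(6.3 × 10^-10) = 9.201
pH = pKa + log([A⁻]/[HA]) = 9.201 + log(0.25/0.307) = 9.201 -0.089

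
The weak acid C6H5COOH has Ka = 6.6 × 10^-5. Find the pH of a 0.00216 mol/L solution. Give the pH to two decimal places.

pH = 3.46

C6H5COOH ⇌ C6H5COO- + H+
From the ICE table, Ka = [H+]²/(0.00216 − [H+]) = 6.6 × 10^-5.
Here C₀/Ka ≈ 32.7, so the small-[H+] approximation fails. Use the quadratic:
[H+] = (−Ka + √(Ka² + 4·Ka·C₀))/2 = 3.46 × 10^-4 M
pH = −log[H+] = −log(3.46 × 10^-4) = 3.46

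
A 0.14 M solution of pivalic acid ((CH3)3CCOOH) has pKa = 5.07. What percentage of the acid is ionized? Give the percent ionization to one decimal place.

0.8%

(CH3)3CCOOH ⇌ (CH3)3CCOO- + H+; let x = [H+] at equilibrium.
Ka = 10^(−5.07) = 8.51 × 10^-6
x ≈ √(Ka·C₀) = √(8.51 × 10^-6 × 0.14) = 1.09 × 10^-3 M
% ionization = x/C₀ × 100% = 1.09 × 10^-3/0.14 × 100% = 0.8%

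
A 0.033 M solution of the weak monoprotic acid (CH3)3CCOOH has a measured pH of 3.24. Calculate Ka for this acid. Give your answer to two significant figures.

[H+] = 10^(-3.24) = 5.75 × 10^-4 M
At equilibrium [HA] = 0.033 − 5.75 × 10^-4 = 3.24 × 10^-2 M
Ka = [H+][A-]/[HA] = (5.75 × 10^-4)² / 3.24 × 10^-2 = 1.0 × 10^-5

Ka = 1.0 × 10^-5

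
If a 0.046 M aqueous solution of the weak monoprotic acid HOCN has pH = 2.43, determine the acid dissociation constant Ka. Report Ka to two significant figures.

Ka = 3.3 × 10^-4

[H+] = 10^(-2.43) = 3.72 × 10^-3 M
At equilibrium [HA] = 0.046 − 3.72 × 10^-3 = 4.23 × 10^-2 M
Ka = [H+][A-]/[HA] = (3.72 × 10^-3)² / 4.23 × 10^-2 = 3.3 × 10^-4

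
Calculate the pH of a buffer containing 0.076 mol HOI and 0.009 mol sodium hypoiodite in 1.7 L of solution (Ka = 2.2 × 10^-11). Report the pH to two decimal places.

pKa = −log(2.2 × 10^-11) = 10.658
Henderson–Hasselbalch: pH = pKa + log([OI-]/[HOI]) = 10.658 + log(0.009/0.076)
pH = 10.658 + (-0.927) = 9.73

pH = 9.73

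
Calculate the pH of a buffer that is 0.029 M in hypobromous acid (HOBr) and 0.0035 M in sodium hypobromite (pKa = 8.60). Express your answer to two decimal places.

pH = pKa + log([A⁻]/[HA]) = 8.60 + log(0.0035/0.029)
pH = 8.60 + (-0.918) = 7.68

pH = 7.68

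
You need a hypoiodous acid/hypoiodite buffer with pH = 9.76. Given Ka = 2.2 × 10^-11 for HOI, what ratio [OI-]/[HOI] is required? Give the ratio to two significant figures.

ratio = 0.13

pKa = -log(2.2 × 10^-11) = 10.658
pH = pKa + log(r) ⇒ log(r) = 9.76 − 10.658 = -0.898
r = [OI-]/[HOI] = 10^(-0.898) = 0.126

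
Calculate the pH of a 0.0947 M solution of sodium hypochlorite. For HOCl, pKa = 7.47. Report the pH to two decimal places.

pH = 10.22

OCl- is the conjugate base of the weak acid HOCl.
Ka = 10^(−7.47) = 3.39 × 10^-8
Kb = Kw/Ka = 1.0×10^-14 / 3.39 × 10^-8 = 2.95 × 10^-7
From the ICE table, Kb = [OH-]²/(0.0947 − [OH-]) = 2.95 × 10^-7.
Assume [OH-] ≪ 0.0947: [OH-] ≈ √(2.95 × 10^-7 × 0.0947) = 1.67 × 10^-4 M
pOH = −log(1.67 × 10^-4) = 3.78; pH = 14.00 − 3.78 = 10.22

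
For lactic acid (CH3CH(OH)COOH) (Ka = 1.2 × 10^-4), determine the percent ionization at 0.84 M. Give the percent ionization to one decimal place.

CH3CH(OH)COOH ⇌ CH3CH(OH)COO- + H+; let x = [H+] at equilibrium.
x ≈ √(Ka·C₀) = √(1.2 × 10^-4 × 0.84) = 1.00 × 10^-2 M
% ionization = x/C₀ × 100% = 1.00 × 10^-2/0.84 × 100% = 1.2%

1.2%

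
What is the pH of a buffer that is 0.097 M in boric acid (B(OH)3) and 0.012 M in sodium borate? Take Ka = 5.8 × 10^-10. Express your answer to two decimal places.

pKa = −log(5.8 × 10^-10) = 9.237
Using pH = pKa + log([base]/[acid]) with [base]/[acid] = 0.012/0.097:
pH = 9.237 + (-0.908) = 8.33

pH = 8.33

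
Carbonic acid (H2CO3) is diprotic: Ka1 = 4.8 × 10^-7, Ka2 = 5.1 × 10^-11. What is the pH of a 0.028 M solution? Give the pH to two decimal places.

Since Ka1 ≫ Ka2, the first ionization dominates [H+].
Ka1 = x²/(0.028 − x) = 4.8 × 10^-7
x ≈ √(4.8 × 10^-7 × 0.028) = 1.16 × 10^-4 M
pH = −log(1.16 × 10^-4) = 3.94

pH = 3.94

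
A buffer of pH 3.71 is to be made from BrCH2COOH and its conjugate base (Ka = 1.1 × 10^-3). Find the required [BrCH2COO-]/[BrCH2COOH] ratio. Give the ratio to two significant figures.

pKa = -log(1.1 × 10^-3) = 2.959
pH = pKa + log(r) ⇒ log(r) = 3.71 − 2.959 = +0.751
r = [BrCH2COO-]/[BrCH2COOH] = 10^(+0.751) = 5.64

ratio = 5.6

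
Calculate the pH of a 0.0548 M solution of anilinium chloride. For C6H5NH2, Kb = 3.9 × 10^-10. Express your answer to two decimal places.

pH = 2.93

C6H5NH3+ is the conjugate acid of the weak base C6H5NH2.
Ka = Kw/Kb = 1.0×10^-14 / 3.9 × 10^-10 = 2.56 × 10^-5
From the ICE table, Ka = [H+]²/(0.0548 − [H+]) = 2.56 × 10^-5.
Neglecting [H+] in the denominator: [H+] = √(2.56 × 10^-5 × 0.0548) = 1.18 × 10^-3 M
pH = −log(1.18 × 10^-3) = 2.93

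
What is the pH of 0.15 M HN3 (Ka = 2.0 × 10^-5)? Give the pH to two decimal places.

pH = 2.76

HN3 ⇌ N3- + H+
From the ICE table, Ka = [H+]²/(0.15 − [H+]) = 2.0 × 10^-5.
Since Ka ≪ C₀, [H+] ≈ √(Ka·C₀) = 1.73 × 10^-3 M.
pH = −log[H+] = −log(1.73 × 10^-3) = 2.76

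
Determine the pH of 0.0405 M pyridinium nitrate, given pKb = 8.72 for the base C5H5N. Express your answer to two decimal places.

pH = 3.34

C5H5NH+ is the conjugate acid of the weak base C5H5N.
Kb = 10^(−8.72) = 1.91 × 10^-9
Ka = Kw/Kb = 1.0×10^-14 / 1.91 × 10^-9 = 5.24 × 10^-6
Ka = [H+]²/(0.0405 − [H+]) = 5.24 × 10^-6
Neglecting [H+] in the denominator: [H+] = √(5.24 × 10^-6 × 0.0405) = 4.61 × 10^-4 M
Check: 1.1% ionized — well under 5%, approximation valid.
pH = −log[H+] = −log(4.61 × 10^-4) = 3.34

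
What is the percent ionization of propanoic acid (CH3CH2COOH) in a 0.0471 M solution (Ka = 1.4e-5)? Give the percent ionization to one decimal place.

CH3CH2COOH ⇌ CH3CH2COO- + H+; let x = [H+] at equilibrium.
x ≈ √(Ka·C₀) = √(1.4 × 10^-5 × 0.0471) = 8.12 × 10^-4 M
Fraction ionized = 8.12 × 10^-4 / 0.0471 = 0.0172 → 1.7%

1.7%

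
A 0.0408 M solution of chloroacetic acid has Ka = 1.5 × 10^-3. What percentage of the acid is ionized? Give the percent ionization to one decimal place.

ClCH2COOH ⇌ ClCH2COO- + H+; let x = [H+] at equilibrium.
Ka = x²/(C₀ − x); solving the quadratic gives x = 7.11 × 10^-3 M.
Fraction ionized = 7.11 × 10^-3 / 0.0408 = 0.1743 → 17.4%

17.4%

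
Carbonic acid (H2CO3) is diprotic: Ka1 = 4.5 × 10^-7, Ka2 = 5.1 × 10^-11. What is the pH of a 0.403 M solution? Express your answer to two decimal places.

pH = 3.37

Since Ka1 ≫ Ka2, the first ionization dominates [H+].
Ka1 = x²/(0.403 − x) = 4.5 × 10^-7
x ≈ √(4.5 × 10^-7 × 0.403) = 4.26 × 10^-4 M
pH = −log(4.26 × 10^-4) = 3.37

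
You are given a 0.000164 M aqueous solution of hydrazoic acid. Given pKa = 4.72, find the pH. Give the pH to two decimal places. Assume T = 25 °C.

pH = 4.33

HN3 ⇌ N3- + H+
Ka = 10^(−4.72) = 1.91 × 10^-5
Ka = [H+]²/(0.000164 − [H+]) = 1.91 × 10^-5
The 5% rule fails; solving [H+]² + Ka·[H+] − Ka·C₀ = 0 exactly:
[H+] = [−1.91e-05 + √(1.91e-05² + 1.25e-08)]/2 = 4.72 × 10^-5 M
pH = −log[H+] = −log(4.72 × 10^-5) = 4.33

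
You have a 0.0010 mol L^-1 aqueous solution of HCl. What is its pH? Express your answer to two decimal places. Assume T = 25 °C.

HCl is a strong acid and dissociates completely, so [H+] = 0.0010 M.
pH = -log(0.001) = 3.00

pH = 3.00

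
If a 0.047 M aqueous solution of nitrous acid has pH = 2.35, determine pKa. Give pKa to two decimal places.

[H+] = 10^(-2.35) = 4.47 × 10^-3 M
At equilibrium [HA] = 0.047 − 4.47 × 10^-3 = 4.25 × 10^-2 M
Ka = [H+][A-]/[HA] = (4.47 × 10^-3)² / 4.25 × 10^-2 = 4.70 × 10^-4
pKa = -log(4.70 × 10^-4) = 3.33

pKa = 3.33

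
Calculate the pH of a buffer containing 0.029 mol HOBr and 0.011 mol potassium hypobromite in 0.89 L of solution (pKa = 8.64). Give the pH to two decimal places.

Henderson–Hasselbalch: pH = pKa + log([OBr-]/[HOBr]) = 8.64 + log(0.011/0.029)
pH = 8.64 + (-0.421) = 8.22

pH = 8.22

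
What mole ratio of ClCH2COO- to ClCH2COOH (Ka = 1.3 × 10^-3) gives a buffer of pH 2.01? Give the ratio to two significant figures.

ratio = 0.13

pKa = -log(1.3 × 10^-3) = 2.886
pH = pKa + log(r) ⇒ log(r) = 2.01 − 2.886 = -0.876
r = [ClCH2COO-]/[ClCH2COOH] = 10^(-0.876) = 0.133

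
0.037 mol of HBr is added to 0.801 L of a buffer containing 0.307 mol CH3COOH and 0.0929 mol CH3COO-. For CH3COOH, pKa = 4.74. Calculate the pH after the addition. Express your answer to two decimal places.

Added H+ converts CH3COO- to CH3COOH: CH3COOH → 0.344 mol, CH3COO- → 0.0559 mol.
pH = pKa + log([A⁻]/[HA]) = 4.74 + log(0.0559/0.344) = 4.74 -0.789

pH = 3.95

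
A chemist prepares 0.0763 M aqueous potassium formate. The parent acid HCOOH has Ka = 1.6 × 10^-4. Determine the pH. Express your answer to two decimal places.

pH = 8.34

HCOO- is the conjugate base of the weak acid HCOOH.
Kb = Kw/Ka = 1.0×10^-14 / 1.6 × 10^-4 = 6.25 × 10^-11
Kb = [OH-]²/(0.0763 − [OH-]) = 6.25 × 10^-11
Since Kb ≪ C₀, [OH-] ≈ √(Kb·C₀) = 2.18 × 10^-6 M.
pOH = 5.66, so pH = 14.00 − pOH = 8.34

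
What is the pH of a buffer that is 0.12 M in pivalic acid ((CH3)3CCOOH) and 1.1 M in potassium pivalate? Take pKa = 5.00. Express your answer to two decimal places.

Using pH = pKa + log([base]/[acid]) with [base]/[acid] = 1.1/0.12:
pH = 5.00 + (+0.962) = 5.96

pH = 5.96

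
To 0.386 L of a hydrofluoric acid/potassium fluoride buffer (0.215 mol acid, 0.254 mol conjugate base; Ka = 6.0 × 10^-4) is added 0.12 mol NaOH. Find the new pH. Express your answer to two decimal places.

After neutralization: n(HF) = 0.095 mol, n(F-) = 0.374 mol.
pKa = −log(6.0 × 10^-4) = 3.222
pH = pKa + log(n_F-/n_HF) = 3.222 + log(0.374/0.095) = 3.222 + (+0.595)

pH = 3.82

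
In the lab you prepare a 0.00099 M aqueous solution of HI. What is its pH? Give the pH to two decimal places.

HI is a strong acid and dissociates completely, so [H+] = 0.00099 M.
pH = -log(0.00099) = 3.00

pH = 3.00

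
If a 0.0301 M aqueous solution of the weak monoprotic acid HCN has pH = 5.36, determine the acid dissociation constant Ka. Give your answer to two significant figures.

Ka = 6.3 × 10^-10

[H+] = 10^(-5.36) = 4.37 × 10^-6 M
At equilibrium [HA] = 0.0301 − 4.37 × 10^-6 = 3.01 × 10^-2 M
Ka = [H+][A-]/[HA] = (4.37 × 10^-6)² / 3.01 × 10^-2 = 6.3 × 10^-10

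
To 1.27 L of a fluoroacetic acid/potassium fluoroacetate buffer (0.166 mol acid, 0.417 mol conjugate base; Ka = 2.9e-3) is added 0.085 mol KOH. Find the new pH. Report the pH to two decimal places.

OH- converts FCH2COOH to FCH2COO-: FCH2COOH → 0.081 mol, FCH2COO- → 0.502 mol.
pKa = −log(2.9 × 10^-3) = 2.538
pH = pKa + log([A⁻]/[HA]) = 2.538 + log(0.502/0.081) = 2.538 +0.792

pH = 3.33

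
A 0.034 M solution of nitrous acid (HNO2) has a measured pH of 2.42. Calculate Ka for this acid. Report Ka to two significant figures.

[H+] = 10^(-2.42) = 3.80 × 10^-3 M
At equilibrium [HA] = 0.034 − 3.80 × 10^-3 = 3.02 × 10^-2 M
Ka = [H+][A-]/[HA] = (3.80 × 10^-3)² / 3.02 × 10^-2 = 4.8 × 10^-4

Ka = 4.8 × 10^-4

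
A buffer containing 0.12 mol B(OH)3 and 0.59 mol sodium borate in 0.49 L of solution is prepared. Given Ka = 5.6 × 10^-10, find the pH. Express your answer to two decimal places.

pKa = −log(5.6 × 10^-10) = 9.252
Henderson–Hasselbalch: pH = pKa + log([B(OH)4-]/[B(OH)3]) = 9.252 + log(0.59/0.12)
pH = 9.252 + (+0.692) = 9.94

pH = 9.94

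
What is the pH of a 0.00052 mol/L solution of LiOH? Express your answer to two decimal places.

pH = 10.72

LiOH is a strong base; [OH-] = 0.00052 M.
pOH = -log(0.00052) = 3.28
pH = 14.00 - 3.28 = 10.72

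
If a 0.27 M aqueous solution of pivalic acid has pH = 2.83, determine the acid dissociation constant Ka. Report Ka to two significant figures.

[H+] = 10^(-2.83) = 1.48 × 10^-3 M
At equilibrium [HA] = 0.27 − 1.48 × 10^-3 = 2.69 × 10^-1 M
Ka = [H+][A-]/[HA] = (1.48 × 10^-3)² / 2.69 × 10^-1 = 8.1 × 10^-6

Ka = 8.1 × 10^-6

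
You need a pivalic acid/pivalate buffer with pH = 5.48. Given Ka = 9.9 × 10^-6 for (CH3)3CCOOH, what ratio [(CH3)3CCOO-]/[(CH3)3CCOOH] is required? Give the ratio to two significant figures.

pKa = -log(9.9 × 10^-6) = 5.004
pH = pKa + log(r) ⇒ log(r) = 5.48 − 5.004 = +0.476
r = [(CH3)3CCOO-]/[(CH3)3CCOOH] = 10^(+0.476) = 2.99

ratio = 3.0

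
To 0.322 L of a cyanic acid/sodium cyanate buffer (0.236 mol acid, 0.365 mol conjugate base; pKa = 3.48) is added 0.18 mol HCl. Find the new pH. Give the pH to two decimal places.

After neutralization: n(HOCN) = 0.416 mol, n(OCN-) = 0.185 mol.
Henderson–Hasselbalch with mole ratio 0.185/0.416: pH = 3.48 + (-0.352)

pH = 3.13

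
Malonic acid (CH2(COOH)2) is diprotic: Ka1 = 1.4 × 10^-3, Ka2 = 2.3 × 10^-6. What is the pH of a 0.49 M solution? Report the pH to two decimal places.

pH = 1.59

Ka1 ≫ Ka2, so treat the first dissociation as the only significant source of H+.
Ka1 = x²/(0.49 − x) = 1.4 × 10^-3
Solving the quadratic: x = (−Ka1 + √(Ka1² + 4·Ka1·C₀))/2 = 2.55 × 10^-2 M
pH = −log(2.55 × 10^-2) = 1.59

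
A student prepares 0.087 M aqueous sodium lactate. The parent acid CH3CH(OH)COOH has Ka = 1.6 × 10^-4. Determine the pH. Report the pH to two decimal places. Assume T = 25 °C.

pH = 8.37

CH3CH(OH)COO- is the conjugate base of the weak acid CH3CH(OH)COOH.
Kb = Kw/Ka = 1.0×10^-14 / 1.6 × 10^-4 = 6.25 × 10^-11
From the ICE table, Kb = [OH-]²/(0.087 − [OH-]) = 6.25 × 10^-11.
Since Kb ≪ C₀, [OH-] ≈ √(Kb·C₀) = 2.33 × 10^-6 M.
Check: 0.0027% ionized — well under 5%, approximation valid.
pOH = −log(2.33 × 10^-6) = 5.63; pH = 14.00 − 5.63 = 8.37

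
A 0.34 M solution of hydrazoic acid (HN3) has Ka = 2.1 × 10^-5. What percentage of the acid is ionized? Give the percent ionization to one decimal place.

0.8%

HN3 ⇌ N3- + H+; let x = [H+] at equilibrium.
x ≈ √(Ka·C₀) = √(2.1 × 10^-5 × 0.34) = 2.67 × 10^-3 M
Fraction ionized = 2.67 × 10^-3 / 0.34 = 0.0079 → 0.8%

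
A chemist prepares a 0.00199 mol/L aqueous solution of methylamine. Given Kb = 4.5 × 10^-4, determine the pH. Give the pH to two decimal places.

CH3NH2 + H2O ⇌ CH3NH3+ + OH-
From the ICE table, Kb = [OH-]²/(0.00199 − [OH-]) = 4.5 × 10^-4.
[OH-] is not negligible relative to C₀; solve [OH-]² + 0.00045·[OH-] − 8.95e-07 = 0.
[OH-] = (−Kb + √(Kb² + 4·Kb·C₀))/2 = 7.48 × 10^-4 M
pOH = 3.13, so pH = 14.00 − pOH = 10.87

pH = 10.87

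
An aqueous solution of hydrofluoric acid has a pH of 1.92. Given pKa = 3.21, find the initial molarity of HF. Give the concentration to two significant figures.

[H+] = 10^(-1.92) = 1.20 × 10^-2 M = x
Ka = 10^(−3.21) = 6.17 × 10^-4
Ka = x²/(C₀ − x) ⇒ C₀ = x + x²/Ka
C₀ = 1.20 × 10^-2 + (1.20 × 10^-2)²/(6.17 × 10^-4) = 2.45 × 10^-1 M

C₀ = 2.5 × 10^-1 M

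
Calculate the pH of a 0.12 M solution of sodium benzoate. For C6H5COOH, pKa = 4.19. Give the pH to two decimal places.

C6H5COO- is the conjugate base of the weak acid C6H5COOH.
Ka = 10^(−4.19) = 6.46 × 10^-5
Kb = Kw/Ka = 1.0×10^-14 / 6.46 × 10^-5 = 1.55 × 10^-10
Kb = [OH-]²/(0.12 − [OH-]) = 1.55 × 10^-10
Assume [OH-] ≪ 0.12: [OH-] ≈ √(1.55 × 10^-10 × 0.12) = 4.31 × 10^-6 M
([OH-]/C₀ = 0.0036% < 5%, so the approximation holds.)
pOH = −log(4.31 × 10^-6) = 5.37; pH = 14.00 − 5.37 = 8.63

pH = 8.63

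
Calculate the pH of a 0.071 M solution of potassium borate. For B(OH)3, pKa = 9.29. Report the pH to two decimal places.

pH = 11.07

B(OH)4- is the conjugate base of the weak acid B(OH)3.
Ka = 10^(−9.29) = 5.13 × 10^-10
Kb = Kw/Ka = 1.0×10^-14 / 5.13 × 10^-10 = 1.95 × 10^-5
From the ICE table, Kb = [OH-]²/(0.071 − [OH-]) = 1.95 × 10^-5.
Since Kb ≪ C₀, [OH-] ≈ √(Kb·C₀) = 1.18 × 10^-3 M.
pOH = 2.93, so pH = 14.00 − pOH = 11.07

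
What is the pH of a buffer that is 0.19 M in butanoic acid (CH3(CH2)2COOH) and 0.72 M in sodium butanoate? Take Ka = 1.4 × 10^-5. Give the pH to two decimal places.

pH = 5.43

pKa = −log(1.4 × 10^-5) = 4.854
Henderson–Hasselbalch: pH = pKa + log([CH3(CH2)2COO-]/[CH3(CH2)2COOH]) = 4.854 + log(0.72/0.19)
pH = 4.854 + (+0.579) = 5.43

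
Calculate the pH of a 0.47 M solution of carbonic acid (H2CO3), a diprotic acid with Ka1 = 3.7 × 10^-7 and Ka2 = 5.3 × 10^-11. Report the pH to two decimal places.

Since Ka1 ≫ Ka2, the first ionization dominates [H+].
Ka1 = x²/(0.47 − x) = 3.7 × 10^-7
x ≈ √(3.7 × 10^-7 × 0.47) = 4.17 × 10^-4 M
pH = −log(4.17 × 10^-4) = 3.38

pH = 3.38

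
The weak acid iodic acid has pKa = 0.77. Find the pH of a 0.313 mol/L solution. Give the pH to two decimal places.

HIO3 ⇌ IO3- + H+
Ka = 10^(−0.77) = 1.70 × 10^-1
From the ICE table, Ka = [H+]²/(0.313 − [H+]) = 1.70 × 10^-1.
[H+] is not negligible relative to C₀; solve [H+]² + 0.17·[H+] − 0.0532 = 0.
[H+] = (−Ka + √(Ka² + 4·Ka·C₀))/2 = 1.61 × 10^-1 M
pH = −log(1.61 × 10^-1) = 0.79

pH = 0.79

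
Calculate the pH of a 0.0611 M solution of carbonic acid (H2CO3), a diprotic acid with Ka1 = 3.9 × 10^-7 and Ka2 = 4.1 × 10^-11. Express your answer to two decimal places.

pH = 3.81

Ka1 ≫ Ka2, so treat the first dissociation as the only significant source of H+.
Ka1 = x²/(0.0611 − x) = 3.9 × 10^-7
x ≈ √(3.9 × 10^-7 × 0.0611) = 1.54 × 10^-4 M
pH = −log(1.54 × 10^-4) = 3.81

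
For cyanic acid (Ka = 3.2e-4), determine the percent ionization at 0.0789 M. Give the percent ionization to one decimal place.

HOCN ⇌ OCN- + H+; let x = [H+] at equilibrium.
Solve x² + 0.00032x − 2.52e-05 = 0 → x = 4.87 × 10^-3 M
Fraction ionized = 4.87 × 10^-3 / 0.0789 = 0.0617 → 6.2%

6.2%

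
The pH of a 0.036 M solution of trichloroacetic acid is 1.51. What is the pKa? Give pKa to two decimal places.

[H+] = 10^(-1.51) = 3.09 × 10^-2 M
At equilibrium [HA] = 0.036 − 3.09 × 10^-2 = 5.10 × 10^-3 M
Ka = [H+][A-]/[HA] = (3.09 × 10^-2)² / 5.10 × 10^-3 = 1.87 × 10^-1
pKa = -log(1.87 × 10^-1) = 0.73

pKa = 0.73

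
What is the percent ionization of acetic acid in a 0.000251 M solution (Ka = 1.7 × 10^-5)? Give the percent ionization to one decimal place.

CH3COOH ⇌ CH3COO- + H+; let x = [H+] at equilibrium.
Solve x² + 1.7e-05x − 4.27e-09 = 0 → x = 5.74 × 10^-5 M
Fraction ionized = 5.74 × 10^-5 / 0.000251 = 0.2287 → 22.9%

22.9%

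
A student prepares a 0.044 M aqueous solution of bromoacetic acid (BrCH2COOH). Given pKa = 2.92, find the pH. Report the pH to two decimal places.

BrCH2COOH ⇌ BrCH2COO- + H+
Ka = 10^(−2.92) = 1.20 × 10^-3
From the ICE table, Ka = [H+]²/(0.044 − [H+]) = 1.20 × 10^-3.
Here C₀/Ka ≈ 36.7, so the small-[H+] approximation fails. Use the quadratic:
[H+] = (−Ka + √(Ka² + 4·Ka·C₀))/2 = 6.69 × 10^-3 M
pH = −log(6.69 × 10^-3) = 2.17

pH = 2.17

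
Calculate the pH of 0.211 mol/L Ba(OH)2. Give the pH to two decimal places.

pH = 13.63

Ba(OH)2 is a strong base (each formula unit releases 2 OH-); [OH-] = 0.422 M.
pOH = -log(0.422) = 0.37
pH = 14.00 - 0.37 = 13.63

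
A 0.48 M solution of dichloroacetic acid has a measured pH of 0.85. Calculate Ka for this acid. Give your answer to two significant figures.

Ka = 5.9 × 10^-2

[H+] = 10^(-0.85) = 1.41 × 10^-1 M
At equilibrium [HA] = 0.48 − 1.41 × 10^-1 = 3.39 × 10^-1 M
Ka = [H+][A-]/[HA] = (1.41 × 10^-1)² / 3.39 × 10^-1 = 5.9 × 10^-2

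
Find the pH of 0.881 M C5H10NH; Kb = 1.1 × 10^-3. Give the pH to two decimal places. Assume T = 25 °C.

C5H10NH + H2O ⇌ C5H10NH2+ + OH-
Kb = [OH-]²/(0.881 − [OH-]) = 1.1 × 10^-3
Neglecting [OH-] in the denominator: [OH-] = √(1.1 × 10^-3 × 0.881) = 3.11 × 10^-2 M
Check: 3.5% ionized — well under 5%, approximation valid.
pOH = 1.51, so pH = 14.00 − pOH = 12.49

pH = 12.49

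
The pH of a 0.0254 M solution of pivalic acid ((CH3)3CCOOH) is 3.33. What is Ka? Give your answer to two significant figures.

[H+] = 10^(-3.33) = 4.68 × 10^-4 M
At equilibrium [HA] = 0.0254 − 4.68 × 10^-4 = 2.49 × 10^-2 M
Ka = [H+][A-]/[HA] = (4.68 × 10^-4)² / 2.49 × 10^-2 = 8.8 × 10^-6

Ka = 8.8 × 10^-6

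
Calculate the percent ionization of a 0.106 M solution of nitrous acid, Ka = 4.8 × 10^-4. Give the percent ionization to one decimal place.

6.5%

HNO2 ⇌ NO2- + H+; let x = [H+] at equilibrium.
Ka = x²/(C₀ − x); solving the quadratic gives x = 6.90 × 10^-3 M.
% ionization = x/C₀ × 100% = 6.90 × 10^-3/0.106 × 100% = 6.5%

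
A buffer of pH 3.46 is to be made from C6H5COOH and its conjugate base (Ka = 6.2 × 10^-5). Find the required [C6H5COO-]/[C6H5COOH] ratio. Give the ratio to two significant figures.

ratio = 0.18

pKa = -log(6.2 × 10^-5) = 4.208
pH = pKa + log(r) ⇒ log(r) = 3.46 − 4.208 = -0.748
r = [C6H5COO-]/[C6H5COOH] = 10^(-0.748) = 0.179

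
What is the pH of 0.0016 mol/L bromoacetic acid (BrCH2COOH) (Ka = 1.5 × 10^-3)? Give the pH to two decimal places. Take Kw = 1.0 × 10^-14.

BrCH2COOH ⇌ BrCH2COO- + H+
From the ICE table, Ka = [H+]²/(0.0016 − [H+]) = 1.5 × 10^-3.
Here C₀/Ka ≈ 1.07, so the small-[H+] approximation fails. Use the quadratic:
[H+] = (−Ka + √(Ka² + 4·Ka·C₀))/2 = 9.71 × 10^-4 M
pH = −log[H+] = −log(9.71 × 10^-4) = 3.01

pH = 3.01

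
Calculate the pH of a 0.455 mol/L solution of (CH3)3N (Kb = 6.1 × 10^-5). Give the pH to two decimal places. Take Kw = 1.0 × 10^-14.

(CH3)3N + H2O ⇌ (CH3)3NH+ + OH-
Let x = [OH-] at equilibrium. Kb = x²/(0.455 − x).
Assume x ≪ 0.455: x ≈ √(6.1 × 10^-5 × 0.455) = 5.27 × 10^-3 M
(x/C₀ = 1.2% < 5%, so the approximation holds.)
pOH = −log(5.27 × 10^-3) = 2.28; pH = 14.00 − 2.28 = 11.72

pH = 11.72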